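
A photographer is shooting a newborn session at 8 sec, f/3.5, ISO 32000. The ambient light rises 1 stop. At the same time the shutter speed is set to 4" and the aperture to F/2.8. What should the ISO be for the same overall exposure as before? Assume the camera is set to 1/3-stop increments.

ISO 20000

Scene light: 1 stop brighter.
Shutter speed: 8 → 6 → 5 → 4 — 1 stop faster (darker).
Aperture: f/3.5 → f/3.2 → f/2.8 — 2/3 stop opened up (brighter).
Net so far: 2/3 stop brighter. ISO: 32000 → 25600 → 20000.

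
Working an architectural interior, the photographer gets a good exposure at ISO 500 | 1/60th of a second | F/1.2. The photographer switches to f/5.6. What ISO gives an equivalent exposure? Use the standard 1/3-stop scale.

ISO 10000

Aperture: f/1.2 → f/1.4 → f/1.6 → f/1.8 → f/2 → f/2.2 → f/2.5 → f/2.8 → f/3.2 → f/3.5 → f/4 → f/4.5 → f/5 → f/5.6 — 4 1/3 stops narrower (darker).
Need 4 1/3 stops brighter from the ISO: 500 → 640 → 800 → 1000 → 1250 → 1600 → 2000 → 2500 → 3200 → 4000 → 5000 → 6400 → 8000 → 10000.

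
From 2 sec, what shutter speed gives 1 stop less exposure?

1 s

Shutter speed: 2 → 1 — 1 stop shorter (darker).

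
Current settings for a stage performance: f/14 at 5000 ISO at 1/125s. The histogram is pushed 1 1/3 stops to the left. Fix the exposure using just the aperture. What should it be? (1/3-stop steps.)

f/9

Underexposed by 1 1/3 stops → need 1 1/3 stops brighter.
Aperture: f/14 → f/13 → f/11 → f/10 → f/9.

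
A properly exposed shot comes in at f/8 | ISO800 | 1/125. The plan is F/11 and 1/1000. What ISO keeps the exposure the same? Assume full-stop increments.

ISO 12800

Aperture: f/8 → f/11 — 1 stop smaller aperture (darker).
Shutter speed: 1/125 → 1/250 → 1/500 → 1/1000 — 3 stops shorter (darker).
Net change so far: 4 stops darker. Offset with the ISO: 800 → 1600 → 3200 → 6400 → 12800.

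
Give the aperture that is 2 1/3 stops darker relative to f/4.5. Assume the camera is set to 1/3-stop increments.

f/10

Aperture: f/4.5 → f/5 → f/5.6 → f/6.3 → f/7.1 → f/8 → f/9 → f/10 — 2 1/3 stops smaller aperture (darker).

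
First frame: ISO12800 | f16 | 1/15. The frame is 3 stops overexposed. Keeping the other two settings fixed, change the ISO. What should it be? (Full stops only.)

ISO 1600

Overexposed by 3 stops → need 3 stops darker.
ISO: 12800 → 6400 → 3200 → 1600.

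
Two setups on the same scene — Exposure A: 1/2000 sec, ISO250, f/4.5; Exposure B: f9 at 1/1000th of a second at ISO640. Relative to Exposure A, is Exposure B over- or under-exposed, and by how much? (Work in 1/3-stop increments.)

Aperture: f/4.5 → f/5 → f/5.6 → f/6.3 → f/7.1 → f/8 → f/9 — 2 stops stopped down (darker).
Shutter speed: 1/2000 → 1/1600 → 1/1250 → 1/1000 — 1 stop slower (brighter).
ISO: 250 → 320 → 400 → 500 → 640 — 1 1/3 stops higher (brighter).
Net: −2 +1 +1 1/3 = +1/3 stops.

1/3 stop brighter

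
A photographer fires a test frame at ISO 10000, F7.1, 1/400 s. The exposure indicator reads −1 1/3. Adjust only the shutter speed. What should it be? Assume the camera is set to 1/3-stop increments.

Underexposed by 1 1/3 stops → need 1 1/3 stops brighter.
Shutter speed: 1/400 → 1/320 → 1/250 → 1/200 → 1/160.

1/160s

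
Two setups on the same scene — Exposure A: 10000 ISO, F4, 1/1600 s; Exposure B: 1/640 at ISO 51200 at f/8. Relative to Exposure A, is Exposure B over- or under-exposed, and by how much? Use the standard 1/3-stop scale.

1 2/3 stops brighter

Aperture: f/4 → f/4.5 → f/5 → f/5.6 → f/6.3 → f/7.1 → f/8 — 2 stops stopped down (darker).
Shutter speed: 1/1600 → 1/1250 → 1/1000 → 1/800 → 1/640 — 1 1/3 stops slower (brighter).
ISO: 10000 → 12800 → 16000 → 20000 → 25600 → 32000 → 40000 → 51200 — 2 1/3 stops raised (brighter).
Net: −2 +1 1/3 +2 1/3 = +1 2/3 stops.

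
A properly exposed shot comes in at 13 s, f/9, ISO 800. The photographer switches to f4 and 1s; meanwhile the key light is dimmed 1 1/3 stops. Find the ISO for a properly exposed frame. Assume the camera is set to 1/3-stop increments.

Scene light: 1 1/3 stops darker.
Aperture: f/9 → f/8 → f/7.1 → f/6.3 → f/5.6 → f/5 → f/4.5 → f/4 — 2 1/3 stops opened up (brighter).
Shutter speed: 13 → 10 → 8 → 6 → 5 → 4 → 3.2 → 2.5 → 2 → 1.6 → 1.3 → 1 — 3 2/3 stops faster (darker).
Net so far: 2 2/3 stops darker. ISO: 800 → 1000 → 1250 → 1600 → 2000 → 2500 → 3200 → 4000 → 5000.

ISO 5000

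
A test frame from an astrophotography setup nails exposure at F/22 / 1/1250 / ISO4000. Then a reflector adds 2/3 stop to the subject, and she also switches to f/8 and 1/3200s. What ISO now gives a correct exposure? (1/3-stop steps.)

Scene light: 2/3 stop brighter.
Aperture: f/22 → f/20 → f/18 → f/16 → f/14 → f/13 → f/11 → f/10 → f/9 → f/8 — 3 stops larger aperture (brighter).
Shutter speed: 1/1250 → 1/1600 → 1/2000 → 1/2500 → 1/3200 — 1 1/3 stops shorter (darker).
Net so far: 2 1/3 stops brighter. ISO: 4000 → 3200 → 2500 → 2000 → 1600 → 1250 → 1000 → 800.

ISO 800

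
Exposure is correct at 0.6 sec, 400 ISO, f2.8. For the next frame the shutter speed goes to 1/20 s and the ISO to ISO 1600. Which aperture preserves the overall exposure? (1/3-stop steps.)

Shutter speed: 0.6 → 0.5 → 0.4 → 0.3 → 1/4 → 1/5 → 1/6 → 1/8 → 1/10 → 1/13 → 1/15 → 1/20 — 3 2/3 stops shorter (darker).
ISO: 400 → 500 → 640 → 800 → 1000 → 1250 → 1600 — 2 stops higher (brighter).
Net change so far: 1 2/3 stops darker. Offset with the aperture: f/2.8 → f/2.5 → f/2.2 → f/2 → f/1.8 → f/1.6.

f/1.6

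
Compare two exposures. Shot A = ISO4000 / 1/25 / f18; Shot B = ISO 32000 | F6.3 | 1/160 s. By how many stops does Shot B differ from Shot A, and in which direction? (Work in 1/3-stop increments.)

3 1/3 stops brighter

Aperture: f/18 → f/16 → f/14 → f/13 → f/11 → f/10 → f/9 → f/8 → f/7.1 → f/6.3 — 3 stops larger aperture (brighter).
Shutter speed: 1/25 → 1/30 → 1/40 → 1/50 → 1/60 → 1/80 → 1/100 → 1/125 → 1/160 — 2 2/3 stops faster (darker).
ISO: 4000 → 5000 → 6400 → 8000 → 10000 → 12800 → 16000 → 20000 → 25600 → 32000 — 3 stops higher (brighter).
Net: +3 −2 2/3 +3 = +3 1/3 stops.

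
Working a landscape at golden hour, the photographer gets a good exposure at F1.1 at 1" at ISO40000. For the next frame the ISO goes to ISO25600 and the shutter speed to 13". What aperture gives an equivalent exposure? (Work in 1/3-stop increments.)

f/3.2

ISO: 40000 → 32000 → 25600 — 2/3 stop dropped (darker).
Shutter speed: 1 → 1.3 → 1.6 → 2 → 2.5 → 3.2 → 4 → 5 → 6 → 8 → 10 → 13 — 3 2/3 stops longer (brighter).
Net change so far: 3 stops brighter. Offset with the aperture: f/1.1 → f/1.2 → f/1.4 → f/1.6 → f/1.8 → f/2 → f/2.2 → f/2.5 → f/2.8 → f/3.2.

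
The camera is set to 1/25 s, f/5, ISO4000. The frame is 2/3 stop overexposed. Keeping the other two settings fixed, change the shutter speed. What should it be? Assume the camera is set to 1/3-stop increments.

Overexposed by 2/3 stop → need 2/3 stop darker.
Shutter speed: 1/25 → 1/30 → 1/40.

1/40s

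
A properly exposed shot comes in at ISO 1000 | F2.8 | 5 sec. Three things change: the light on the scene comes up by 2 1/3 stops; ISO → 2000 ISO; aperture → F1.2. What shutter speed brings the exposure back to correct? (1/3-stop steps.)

1/10s

Scene light: 2 1/3 stops brighter.
ISO: 1000 → 1250 → 1600 → 2000 — 1 stop raised (brighter).
Aperture: f/2.8 → f/2.5 → f/2.2 → f/2 → f/1.8 → f/1.6 → f/1.4 → f/1.2 — 2 1/3 stops larger aperture (brighter).
Net so far: 5 2/3 stops brighter. Shutter speed: 5 → 4 → 3.2 → 2.5 → 2 → 1.6 → 1.3 → 1 → 0.8 → 0.6 → 0.5 → 0.4 → 0.3 → 1/4 → 1/5 → 1/6 → 1/8 → 1/10.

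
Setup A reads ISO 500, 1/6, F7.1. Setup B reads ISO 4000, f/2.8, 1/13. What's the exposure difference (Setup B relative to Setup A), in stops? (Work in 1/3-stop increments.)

4 2/3 stops brighter

Aperture: f/7.1 → f/6.3 → f/5.6 → f/5 → f/4.5 → f/4 → f/3.5 → f/3.2 → f/2.8 — 2 2/3 stops wider (brighter).
Shutter speed: 1/6 → 1/8 → 1/10 → 1/13 — 1 stop shorter (darker).
ISO: 500 → 640 → 800 → 1000 → 1250 → 1600 → 2000 → 2500 → 3200 → 4000 — 3 stops higher (brighter).
Net: +2 2/3 −1 +3 = +4 2/3 stops.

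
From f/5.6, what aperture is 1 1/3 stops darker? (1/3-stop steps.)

f/9

Aperture: f/5.6 → f/6.3 → f/7.1 → f/8 → f/9 — 1 1/3 stops smaller aperture (darker).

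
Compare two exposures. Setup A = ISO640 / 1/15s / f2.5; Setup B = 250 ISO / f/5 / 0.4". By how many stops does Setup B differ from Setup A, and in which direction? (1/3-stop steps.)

Aperture: f/2.5 → f/2.8 → f/3.2 → f/3.5 → f/4 → f/4.5 → f/5 — 2 stops smaller aperture (darker).
Shutter speed: 1/15 → 1/13 → 1/10 → 1/8 → 1/6 → 1/5 → 1/4 → 0.3 → 0.4 — 2 2/3 stops slower (brighter).
ISO: 640 → 500 → 400 → 320 → 250 — 1 1/3 stops lower (darker).
Net: −2 +2 2/3 −1 1/3 = −2/3 stops.

2/3 stop darker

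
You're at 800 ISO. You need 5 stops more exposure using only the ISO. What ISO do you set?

ISO 25600

ISO: 800 → 1600 → 3200 → 6400 → 12800 → 25600 — 5 stops raised (brighter).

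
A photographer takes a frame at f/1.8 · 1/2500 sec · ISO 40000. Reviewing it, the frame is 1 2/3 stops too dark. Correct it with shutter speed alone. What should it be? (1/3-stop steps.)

1/800s

Underexposed by 1 2/3 stops → need 1 2/3 stops brighter.
Shutter speed: 1/2500 → 1/2000 → 1/1600 → 1/1250 → 1/1000 → 1/800.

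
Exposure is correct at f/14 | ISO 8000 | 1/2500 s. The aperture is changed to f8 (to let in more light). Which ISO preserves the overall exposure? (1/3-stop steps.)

ISO 2500

Aperture: f/14 → f/13 → f/11 → f/10 → f/9 → f/8 — 1 2/3 stops wider (brighter).
Need 1 2/3 stops darker from the ISO: 8000 → 6400 → 5000 → 4000 → 3200 → 2500.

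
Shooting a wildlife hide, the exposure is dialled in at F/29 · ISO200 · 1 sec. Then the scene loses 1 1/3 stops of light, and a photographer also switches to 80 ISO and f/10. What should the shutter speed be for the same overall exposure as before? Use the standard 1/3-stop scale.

0.8 s

Scene light: 1 1/3 stops darker.
ISO: 200 → 160 → 125 → 100 → 80 — 1 1/3 stops dropped (darker).
Aperture: f/29 → f/25 → f/22 → f/20 → f/18 → f/16 → f/14 → f/13 → f/11 → f/10 — 3 stops larger aperture (brighter).
Net so far: 1/3 stop brighter. Shutter speed: 1 → 0.8.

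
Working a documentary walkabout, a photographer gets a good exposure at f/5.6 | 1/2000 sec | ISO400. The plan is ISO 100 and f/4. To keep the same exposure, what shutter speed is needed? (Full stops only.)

ISO: 400 → 200 → 100 — 2 stops dropped (darker).
Aperture: f/5.6 → f/4 — 1 stop opened up (brighter).
Net change so far: 1 stop darker. Offset with the shutter speed: 1/2000 → 1/1000.

1/1000s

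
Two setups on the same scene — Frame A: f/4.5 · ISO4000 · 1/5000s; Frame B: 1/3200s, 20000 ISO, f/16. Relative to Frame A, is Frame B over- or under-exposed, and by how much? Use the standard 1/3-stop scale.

Aperture: f/4.5 → f/5 → f/5.6 → f/6.3 → f/7.1 → f/8 → f/9 → f/10 → f/11 → f/13 → f/14 → f/16 — 3 2/3 stops stopped down (darker).
Shutter speed: 1/5000 → 1/4000 → 1/3200 — 2/3 stop slower (brighter).
ISO: 4000 → 5000 → 6400 → 8000 → 10000 → 12800 → 16000 → 20000 — 2 1/3 stops higher (brighter).
Net: −3 2/3 +2/3 +2 1/3 = −2/3 stops.

2/3 stop darker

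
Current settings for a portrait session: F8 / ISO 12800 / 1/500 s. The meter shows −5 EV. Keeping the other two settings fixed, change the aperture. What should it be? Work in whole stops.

f/1.4

Underexposed by 5 stops → need 5 stops brighter.
Aperture: f/8 → f/5.6 → f/4 → f/2.8 → f/2 → f/1.4.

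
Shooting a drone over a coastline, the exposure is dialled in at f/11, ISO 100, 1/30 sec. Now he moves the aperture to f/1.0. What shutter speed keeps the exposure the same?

Aperture: f/11 → f/8 → f/5.6 → f/4 → f/2.8 → f/2 → f/1.4 → f/1.0 — 7 stops larger aperture (brighter).
Need 7 stops darker from the shutter speed: 1/30 → 1/60 → 1/125 → 1/250 → 1/500 → 1/1000 → 1/2000 → 1/4000.

1/4000s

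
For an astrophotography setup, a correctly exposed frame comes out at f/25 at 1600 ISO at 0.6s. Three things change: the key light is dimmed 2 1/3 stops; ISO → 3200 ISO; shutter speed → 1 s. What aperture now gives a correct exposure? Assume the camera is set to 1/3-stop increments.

Scene light: 2 1/3 stops darker.
ISO: 1600 → 2000 → 2500 → 3200 — 1 stop raised (brighter).
Shutter speed: 0.6 → 0.8 → 1 — 2/3 stop slower (brighter).
Net so far: 2/3 stop darker. Aperture: f/25 → f/22 → f/20.

f/20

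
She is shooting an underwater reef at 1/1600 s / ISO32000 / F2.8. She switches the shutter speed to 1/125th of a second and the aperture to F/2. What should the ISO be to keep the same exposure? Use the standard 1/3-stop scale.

ISO 1250

Shutter speed: 1/1600 → 1/1250 → 1/1000 → 1/800 → 1/640 → 1/500 → 1/400 → 1/320 → 1/250 → 1/200 → 1/160 → 1/125 — 3 2/3 stops slower (brighter).
Aperture: f/2.8 → f/2.5 → f/2.2 → f/2 — 1 stop wider (brighter).
Net change so far: 4 2/3 stops brighter. Offset with the ISO: 32000 → 25600 → 20000 → 16000 → 12800 → 10000 → 8000 → 6400 → 5000 → 4000 → 3200 → 2500 → 2000 → 1600 → 1250.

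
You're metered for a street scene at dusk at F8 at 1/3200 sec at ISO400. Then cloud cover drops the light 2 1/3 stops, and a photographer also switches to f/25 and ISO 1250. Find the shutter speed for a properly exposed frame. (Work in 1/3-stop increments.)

Scene light: 2 1/3 stops darker.
Aperture: f/8 → f/9 → f/10 → f/11 → f/13 → f/14 → f/16 → f/18 → f/20 → f/22 → f/25 — 3 1/3 stops smaller aperture (darker).
ISO: 400 → 500 → 640 → 800 → 1000 → 1250 — 1 2/3 stops raised (brighter).
Net so far: 4 stops darker. Shutter speed: 1/3200 → 1/2500 → 1/2000 → 1/1600 → 1/1250 → 1/1000 → 1/800 → 1/640 → 1/500 → 1/400 → 1/320 → 1/250 → 1/200.

1/200s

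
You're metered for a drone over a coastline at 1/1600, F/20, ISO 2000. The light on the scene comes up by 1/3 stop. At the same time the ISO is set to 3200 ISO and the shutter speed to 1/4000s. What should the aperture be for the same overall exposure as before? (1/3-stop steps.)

f/18

Scene light: 1/3 stop brighter.
ISO: 2000 → 2500 → 3200 — 2/3 stop raised (brighter).
Shutter speed: 1/1600 → 1/2000 → 1/2500 → 1/3200 → 1/4000 — 1 1/3 stops faster (darker).
Net so far: 1/3 stop darker. Aperture: f/20 → f/18.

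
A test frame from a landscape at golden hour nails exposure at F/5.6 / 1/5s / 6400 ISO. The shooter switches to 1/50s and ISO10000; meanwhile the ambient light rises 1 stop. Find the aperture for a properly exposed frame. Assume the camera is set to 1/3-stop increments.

f/3.2

Scene light: 1 stop brighter.
Shutter speed: 1/5 → 1/6 → 1/8 → 1/10 → 1/13 → 1/15 → 1/20 → 1/25 → 1/30 → 1/40 → 1/50 — 3 1/3 stops shorter (darker).
ISO: 6400 → 8000 → 10000 — 2/3 stop higher (brighter).
Net so far: 1 2/3 stops darker. Aperture: f/5.6 → f/5 → f/4.5 → f/4 → f/3.5 → f/3.2.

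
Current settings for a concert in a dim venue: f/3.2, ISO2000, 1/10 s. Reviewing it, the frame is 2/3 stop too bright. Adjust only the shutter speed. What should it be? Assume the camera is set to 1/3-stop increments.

Overexposed by 2/3 stop → need 2/3 stop darker.
Shutter speed: 1/10 → 1/13 → 1/15.

1/15s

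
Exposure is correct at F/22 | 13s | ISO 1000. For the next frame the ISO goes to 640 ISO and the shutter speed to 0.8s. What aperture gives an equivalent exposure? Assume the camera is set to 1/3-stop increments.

f/4.5

ISO: 1000 → 800 → 640 — 2/3 stop lower (darker).
Shutter speed: 13 → 10 → 8 → 6 → 5 → 4 → 3.2 → 2.5 → 2 → 1.6 → 1.3 → 1 → 0.8 — 4 stops shorter (darker).
Net change so far: 4 2/3 stops darker. Offset with the aperture: f/22 → f/20 → f/18 → f/16 → f/14 → f/13 → f/11 → f/10 → f/9 → f/8 → f/7.1 → f/6.3 → f/5.6 → f/5 → f/4.5.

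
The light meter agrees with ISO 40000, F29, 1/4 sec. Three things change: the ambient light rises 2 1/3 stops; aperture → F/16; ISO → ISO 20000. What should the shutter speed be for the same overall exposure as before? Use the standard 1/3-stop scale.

1/30s

Scene light: 2 1/3 stops brighter.
Aperture: f/29 → f/25 → f/22 → f/20 → f/18 → f/16 — 1 2/3 stops wider (brighter).
ISO: 40000 → 32000 → 25600 → 20000 — 1 stop dropped (darker).
Net so far: 3 stops brighter. Shutter speed: 1/4 → 1/5 → 1/6 → 1/8 → 1/10 → 1/13 → 1/15 → 1/20 → 1/25 → 1/30.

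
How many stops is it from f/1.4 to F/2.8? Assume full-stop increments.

2 stops

f/1.4 → f/2 → f/2.8 — count the steps: 2 stops.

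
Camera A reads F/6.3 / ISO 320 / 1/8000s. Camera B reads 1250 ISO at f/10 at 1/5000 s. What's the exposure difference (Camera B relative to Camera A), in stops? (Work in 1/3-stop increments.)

Aperture: f/6.3 → f/7.1 → f/8 → f/9 → f/10 — 1 1/3 stops stopped down (darker).
Shutter speed: 1/8000 → 1/6400 → 1/5000 — 2/3 stop longer (brighter).
ISO: 320 → 400 → 500 → 640 → 800 → 1000 → 1250 — 2 stops raised (brighter).
Net: −1 1/3 +2/3 +2 = +1 1/3 stops.

1 1/3 stops brighter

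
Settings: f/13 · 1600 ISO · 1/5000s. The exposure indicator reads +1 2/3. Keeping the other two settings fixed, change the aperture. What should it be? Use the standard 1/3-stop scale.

f/22

Overexposed by 1 2/3 stops → need 1 2/3 stops darker.
Aperture: f/13 → f/14 → f/16 → f/18 → f/20 → f/22.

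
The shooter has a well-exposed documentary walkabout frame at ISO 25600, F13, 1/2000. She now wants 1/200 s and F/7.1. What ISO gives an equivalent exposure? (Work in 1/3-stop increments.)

Shutter speed: 1/2000 → 1/1600 → 1/1250 → 1/1000 → 1/800 → 1/640 → 1/500 → 1/400 → 1/320 → 1/250 → 1/200 — 3 1/3 stops longer (brighter).
Aperture: f/13 → f/11 → f/10 → f/9 → f/8 → f/7.1 — 1 2/3 stops larger aperture (brighter).
Net change so far: 5 stops brighter. Offset with the ISO: 25600 → 20000 → 16000 → 12800 → 10000 → 8000 → 6400 → 5000 → 4000 → 3200 → 2500 → 2000 → 1600 → 1250 → 1000 → 800.

ISO 800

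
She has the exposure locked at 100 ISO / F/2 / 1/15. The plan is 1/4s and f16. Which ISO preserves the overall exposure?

Shutter speed: 1/15 → 1/8 → 1/4 — 2 stops slower (brighter).
Aperture: f/2 → f/2.8 → f/4 → f/5.6 → f/8 → f/11 → f/16 — 6 stops smaller aperture (darker).
Net change so far: 4 stops darker. Offset with the ISO: 100 → 200 → 400 → 800 → 1600.

ISO 1600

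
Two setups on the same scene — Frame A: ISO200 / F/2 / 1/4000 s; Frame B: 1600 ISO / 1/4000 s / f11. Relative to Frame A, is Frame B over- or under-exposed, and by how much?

Aperture: f/2 → f/2.8 → f/4 → f/5.6 → f/8 → f/11 — 5 stops smaller aperture (darker).
Shutter speed: unchanged.
ISO: 200 → 400 → 800 → 1600 — 3 stops higher (brighter).
Net: −5 +3 = −2 stops.

2 stops darker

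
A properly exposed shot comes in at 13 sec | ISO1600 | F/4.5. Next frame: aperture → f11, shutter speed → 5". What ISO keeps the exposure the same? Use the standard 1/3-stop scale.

Aperture: f/4.5 → f/5 → f/5.6 → f/6.3 → f/7.1 → f/8 → f/9 → f/10 → f/11 — 2 2/3 stops smaller aperture (darker).
Shutter speed: 13 → 10 → 8 → 6 → 5 — 1 1/3 stops faster (darker).
Net change so far: 4 stops darker. Offset with the ISO: 1600 → 2000 → 2500 → 3200 → 4000 → 5000 → 6400 → 8000 → 10000 → 12800 → 16000 → 20000 → 25600.

ISO 25600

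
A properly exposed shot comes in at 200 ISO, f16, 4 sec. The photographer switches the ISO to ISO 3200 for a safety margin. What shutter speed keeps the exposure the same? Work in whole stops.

1/4s

ISO: 200 → 400 → 800 → 1600 → 3200 — 4 stops raised (brighter).
Need 4 stops darker from the shutter speed: 4 → 2 → 1 → 1/2 → 1/4.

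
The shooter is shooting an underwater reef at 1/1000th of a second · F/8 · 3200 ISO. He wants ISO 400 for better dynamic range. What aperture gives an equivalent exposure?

f/2.8

ISO: 3200 → 1600 → 800 → 400 — 3 stops dropped (darker).
Need 3 stops brighter from the aperture: f/8 → f/5.6 → f/4 → f/2.8.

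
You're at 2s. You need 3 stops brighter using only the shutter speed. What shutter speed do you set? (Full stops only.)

Shutter speed: 2 → 4 → 8 → 15 — 3 stops slower (brighter).

15 s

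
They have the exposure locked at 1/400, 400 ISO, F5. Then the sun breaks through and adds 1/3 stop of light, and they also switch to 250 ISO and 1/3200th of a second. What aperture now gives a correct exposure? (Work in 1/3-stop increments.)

Scene light: 1/3 stop brighter.
ISO: 400 → 320 → 250 — 2/3 stop dropped (darker).
Shutter speed: 1/400 → 1/500 → 1/640 → 1/800 → 1/1000 → 1/1250 → 1/1600 → 1/2000 → 1/2500 → 1/3200 — 3 stops faster (darker).
Net so far: 3 1/3 stops darker. Aperture: f/5 → f/4.5 → f/4 → f/3.5 → f/3.2 → f/2.8 → f/2.5 → f/2.2 → f/2 → f/1.8 → f/1.6.

f/1.6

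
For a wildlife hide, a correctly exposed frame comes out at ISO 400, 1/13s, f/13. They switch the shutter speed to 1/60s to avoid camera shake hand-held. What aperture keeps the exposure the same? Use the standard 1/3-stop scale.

Shutter speed: 1/13 → 1/15 → 1/20 → 1/25 → 1/30 → 1/40 → 1/50 → 1/60 — 2 1/3 stops faster (darker).
Need 2 1/3 stops brighter from the aperture: f/13 → f/11 → f/10 → f/9 → f/8 → f/7.1 → f/6.3 → f/5.6.

f/5.6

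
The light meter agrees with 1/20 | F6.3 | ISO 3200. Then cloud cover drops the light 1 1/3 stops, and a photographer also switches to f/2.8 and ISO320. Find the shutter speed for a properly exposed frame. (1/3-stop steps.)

Scene light: 1 1/3 stops darker.
Aperture: f/6.3 → f/5.6 → f/5 → f/4.5 → f/4 → f/3.5 → f/3.2 → f/2.8 — 2 1/3 stops wider (brighter).
ISO: 3200 → 2500 → 2000 → 1600 → 1250 → 1000 → 800 → 640 → 500 → 400 → 320 — 3 1/3 stops dropped (darker).
Net so far: 2 1/3 stops darker. Shutter speed: 1/20 → 1/15 → 1/13 → 1/10 → 1/8 → 1/6 → 1/5 → 1/4.

1/4s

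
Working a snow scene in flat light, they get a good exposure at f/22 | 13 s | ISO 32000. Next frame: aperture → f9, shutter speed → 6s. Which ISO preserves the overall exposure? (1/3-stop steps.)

Aperture: f/22 → f/20 → f/18 → f/16 → f/14 → f/13 → f/11 → f/10 → f/9 — 2 2/3 stops opened up (brighter).
Shutter speed: 13 → 10 → 8 → 6 — 1 stop shorter (darker).
Net change so far: 1 2/3 stops brighter. Offset with the ISO: 32000 → 25600 → 20000 → 16000 → 12800 → 10000.

ISO 10000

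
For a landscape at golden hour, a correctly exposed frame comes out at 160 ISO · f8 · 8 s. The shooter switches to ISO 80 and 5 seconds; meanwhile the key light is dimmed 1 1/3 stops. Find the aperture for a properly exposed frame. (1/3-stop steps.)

f/2.8

Scene light: 1 1/3 stops darker.
ISO: 160 → 125 → 100 → 80 — 1 stop dropped (darker).
Shutter speed: 8 → 6 → 5 — 2/3 stop shorter (darker).
Net so far: 3 stops darker. Aperture: f/8 → f/7.1 → f/6.3 → f/5.6 → f/5 → f/4.5 → f/4 → f/3.5 → f/3.2 → f/2.8.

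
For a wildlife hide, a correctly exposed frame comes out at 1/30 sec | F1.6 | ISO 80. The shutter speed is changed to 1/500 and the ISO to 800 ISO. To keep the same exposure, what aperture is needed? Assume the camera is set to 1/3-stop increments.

f/1.2

Shutter speed: 1/30 → 1/40 → 1/50 → 1/60 → 1/80 → 1/100 → 1/125 → 1/160 → 1/200 → 1/250 → 1/320 → 1/400 → 1/500 — 4 stops faster (darker).
ISO: 80 → 100 → 125 → 160 → 200 → 250 → 320 → 400 → 500 → 640 → 800 — 3 1/3 stops raised (brighter).
Net change so far: 2/3 stop darker. Offset with the aperture: f/1.6 → f/1.4 → f/1.2.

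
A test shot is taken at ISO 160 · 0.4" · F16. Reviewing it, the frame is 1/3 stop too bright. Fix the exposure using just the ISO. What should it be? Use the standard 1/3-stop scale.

Overexposed by 1/3 stop → need 1/3 stop darker.
ISO: 160 → 125.

ISO 125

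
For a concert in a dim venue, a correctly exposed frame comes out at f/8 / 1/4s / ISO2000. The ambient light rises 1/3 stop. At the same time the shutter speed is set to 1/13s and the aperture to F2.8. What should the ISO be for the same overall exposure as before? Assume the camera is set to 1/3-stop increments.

ISO 640

Scene light: 1/3 stop brighter.
Shutter speed: 1/4 → 1/5 → 1/6 → 1/8 → 1/10 → 1/13 — 1 2/3 stops shorter (darker).
Aperture: f/8 → f/7.1 → f/6.3 → f/5.6 → f/5 → f/4.5 → f/4 → f/3.5 → f/3.2 → f/2.8 — 3 stops opened up (brighter).
Net so far: 1 2/3 stops brighter. ISO: 2000 → 1600 → 1250 → 1000 → 800 → 640.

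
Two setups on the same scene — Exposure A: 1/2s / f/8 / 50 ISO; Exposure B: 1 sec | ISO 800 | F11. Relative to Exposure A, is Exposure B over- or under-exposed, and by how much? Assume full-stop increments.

Aperture: f/8 → f/11 — 1 stop smaller aperture (darker).
Shutter speed: 1/2 → 1 — 1 stop slower (brighter).
ISO: 50 → 100 → 200 → 400 → 800 — 4 stops higher (brighter).
Net: −1 +1 +4 = +4 stops.

4 stops brighter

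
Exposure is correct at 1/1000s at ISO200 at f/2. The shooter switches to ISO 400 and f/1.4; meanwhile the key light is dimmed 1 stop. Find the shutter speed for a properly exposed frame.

Scene light: 1 stop darker.
ISO: 200 → 400 — 1 stop raised (brighter).
Aperture: f/2 → f/1.4 — 1 stop opened up (brighter).
Net so far: 1 stop brighter. Shutter speed: 1/1000 → 1/2000.

1/2000s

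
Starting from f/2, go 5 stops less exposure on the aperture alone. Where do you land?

Aperture: f/2 → f/2.8 → f/4 → f/5.6 → f/8 → f/11 — 5 stops stopped down (darker).

f/11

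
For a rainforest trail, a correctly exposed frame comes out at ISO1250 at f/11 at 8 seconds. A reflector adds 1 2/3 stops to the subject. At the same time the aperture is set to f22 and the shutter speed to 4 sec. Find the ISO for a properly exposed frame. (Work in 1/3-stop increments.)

Scene light: 1 2/3 stops brighter.
Aperture: f/11 → f/13 → f/14 → f/16 → f/18 → f/20 → f/22 — 2 stops narrower (darker).
Shutter speed: 8 → 6 → 5 → 4 — 1 stop shorter (darker).
Net so far: 1 1/3 stops darker. ISO: 1250 → 1600 → 2000 → 2500 → 3200.

ISO 3200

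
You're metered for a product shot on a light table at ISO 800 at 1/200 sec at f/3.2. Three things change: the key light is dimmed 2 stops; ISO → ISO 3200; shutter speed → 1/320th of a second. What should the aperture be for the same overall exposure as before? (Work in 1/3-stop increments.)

f/2.5

Scene light: 2 stops darker.
ISO: 800 → 1000 → 1250 → 1600 → 2000 → 2500 → 3200 — 2 stops higher (brighter).
Shutter speed: 1/200 → 1/250 → 1/320 — 2/3 stop shorter (darker).
Net so far: 2/3 stop darker. Aperture: f/3.2 → f/2.8 → f/2.5.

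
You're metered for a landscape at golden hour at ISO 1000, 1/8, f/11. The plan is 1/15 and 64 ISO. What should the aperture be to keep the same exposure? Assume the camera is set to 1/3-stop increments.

f/2

Shutter speed: 1/8 → 1/10 → 1/13 → 1/15 — 1 stop shorter (darker).
ISO: 1000 → 800 → 640 → 500 → 400 → 320 → 250 → 200 → 160 → 125 → 100 → 80 → 64 — 4 stops lower (darker).
Net change so far: 5 stops darker. Offset with the aperture: f/11 → f/10 → f/9 → f/8 → f/7.1 → f/6.3 → f/5.6 → f/5 → f/4.5 → f/4 → f/3.5 → f/3.2 → f/2.8 → f/2.5 → f/2.2 → f/2.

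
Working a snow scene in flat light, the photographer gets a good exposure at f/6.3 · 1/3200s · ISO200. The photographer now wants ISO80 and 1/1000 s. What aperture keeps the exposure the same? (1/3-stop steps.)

ISO: 200 → 160 → 125 → 100 → 80 — 1 1/3 stops lower (darker).
Shutter speed: 1/3200 → 1/2500 → 1/2000 → 1/1600 → 1/1250 → 1/1000 — 1 2/3 stops slower (brighter).
Net change so far: 1/3 stop brighter. Offset with the aperture: f/6.3 → f/7.1.

f/7.1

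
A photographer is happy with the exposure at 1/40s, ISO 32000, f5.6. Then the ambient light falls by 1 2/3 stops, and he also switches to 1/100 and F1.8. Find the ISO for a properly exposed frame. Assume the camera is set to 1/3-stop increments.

ISO 25600

Scene light: 1 2/3 stops darker.
Shutter speed: 1/40 → 1/50 → 1/60 → 1/80 → 1/100 — 1 1/3 stops shorter (darker).
Aperture: f/5.6 → f/5 → f/4.5 → f/4 → f/3.5 → f/3.2 → f/2.8 → f/2.5 → f/2.2 → f/2 → f/1.8 — 3 1/3 stops opened up (brighter).
Net so far: 1/3 stop brighter. ISO: 32000 → 25600.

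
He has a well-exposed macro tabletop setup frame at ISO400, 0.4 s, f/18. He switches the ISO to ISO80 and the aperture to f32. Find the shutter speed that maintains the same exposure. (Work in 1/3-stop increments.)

6 s

ISO: 400 → 320 → 250 → 200 → 160 → 125 → 100 → 80 — 2 1/3 stops dropped (darker).
Aperture: f/18 → f/20 → f/22 → f/25 → f/29 → f/32 — 1 2/3 stops narrower (darker).
Net change so far: 4 stops darker. Offset with the shutter speed: 0.4 → 0.5 → 0.6 → 0.8 → 1 → 1.3 → 1.6 → 2 → 2.5 → 3.2 → 4 → 5 → 6.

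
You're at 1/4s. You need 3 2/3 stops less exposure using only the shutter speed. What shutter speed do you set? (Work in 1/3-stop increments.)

Shutter speed: 1/4 → 1/5 → 1/6 → 1/8 → 1/10 → 1/13 → 1/15 → 1/20 → 1/25 → 1/30 → 1/40 → 1/50 — 3 2/3 stops faster (darker).

1/50s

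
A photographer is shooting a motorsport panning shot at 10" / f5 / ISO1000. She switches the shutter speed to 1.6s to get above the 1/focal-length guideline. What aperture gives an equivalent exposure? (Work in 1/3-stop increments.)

Shutter speed: 10 → 8 → 6 → 5 → 4 → 3.2 → 2.5 → 2 → 1.6 — 2 2/3 stops shorter (darker).
Need 2 2/3 stops brighter from the aperture: f/5 → f/4.5 → f/4 → f/3.5 → f/3.2 → f/2.8 → f/2.5 → f/2.2 → f/2.

f/2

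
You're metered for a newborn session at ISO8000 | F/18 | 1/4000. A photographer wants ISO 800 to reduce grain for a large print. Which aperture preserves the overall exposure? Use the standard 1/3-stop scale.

ISO: 8000 → 6400 → 5000 → 4000 → 3200 → 2500 → 2000 → 1600 → 1250 → 1000 → 800 — 3 1/3 stops lower (darker).
Need 3 1/3 stops brighter from the aperture: f/18 → f/16 → f/14 → f/13 → f/11 → f/10 → f/9 → f/8 → f/7.1 → f/6.3 → f/5.6.

f/5.6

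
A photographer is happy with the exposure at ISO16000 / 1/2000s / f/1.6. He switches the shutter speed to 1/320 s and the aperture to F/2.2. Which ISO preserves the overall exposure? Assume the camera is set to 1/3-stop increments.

Shutter speed: 1/2000 → 1/1600 → 1/1250 → 1/1000 → 1/800 → 1/640 → 1/500 → 1/400 → 1/320 — 2 2/3 stops slower (brighter).
Aperture: f/1.6 → f/1.8 → f/2 → f/2.2 — 1 stop stopped down (darker).
Net change so far: 1 2/3 stops brighter. Offset with the ISO: 16000 → 12800 → 10000 → 8000 → 6400 → 5000.

ISO 5000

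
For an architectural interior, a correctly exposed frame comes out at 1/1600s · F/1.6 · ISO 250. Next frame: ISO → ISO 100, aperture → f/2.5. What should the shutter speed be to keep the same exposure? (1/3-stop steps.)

ISO: 250 → 200 → 160 → 125 → 100 — 1 1/3 stops dropped (darker).
Aperture: f/1.6 → f/1.8 → f/2 → f/2.2 → f/2.5 — 1 1/3 stops smaller aperture (darker).
Net change so far: 2 2/3 stops darker. Offset with the shutter speed: 1/1600 → 1/1250 → 1/1000 → 1/800 → 1/640 → 1/500 → 1/400 → 1/320 → 1/250.

1/250s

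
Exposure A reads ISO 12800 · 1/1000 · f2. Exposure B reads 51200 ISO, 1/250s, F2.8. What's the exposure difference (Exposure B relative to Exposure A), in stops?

Aperture: f/2 → f/2.8 — 1 stop smaller aperture (darker).
Shutter speed: 1/1000 → 1/500 → 1/250 — 2 stops slower (brighter).
ISO: 12800 → 25600 → 51200 — 2 stops raised (brighter).
Net: −1 +2 +2 = +3 stops.

3 stops brighter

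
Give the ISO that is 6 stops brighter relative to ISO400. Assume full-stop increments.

ISO: 400 → 800 → 1600 → 3200 → 6400 → 12800 → 25600 — 6 stops higher (brighter).

ISO 25600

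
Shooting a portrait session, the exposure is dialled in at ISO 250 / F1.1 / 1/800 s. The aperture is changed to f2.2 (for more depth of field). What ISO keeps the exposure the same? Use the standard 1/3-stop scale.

Aperture: f/1.1 → f/1.2 → f/1.4 → f/1.6 → f/1.8 → f/2 → f/2.2 — 2 stops smaller aperture (darker).
Need 2 stops brighter from the ISO: 250 → 320 → 400 → 500 → 640 → 800 → 1000.

ISO 1000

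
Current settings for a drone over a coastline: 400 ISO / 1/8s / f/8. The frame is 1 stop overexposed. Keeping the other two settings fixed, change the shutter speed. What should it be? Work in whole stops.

1/15s

Overexposed by 1 stop → need 1 stop darker.
Shutter speed: 1/8 → 1/15.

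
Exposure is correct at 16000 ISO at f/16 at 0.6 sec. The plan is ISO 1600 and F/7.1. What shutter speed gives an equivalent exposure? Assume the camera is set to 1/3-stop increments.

1.3 s

ISO: 16000 → 12800 → 10000 → 8000 → 6400 → 5000 → 4000 → 3200 → 2500 → 2000 → 1600 — 3 1/3 stops lower (darker).
Aperture: f/16 → f/14 → f/13 → f/11 → f/10 → f/9 → f/8 → f/7.1 — 2 1/3 stops opened up (brighter).
Net change so far: 1 stop darker. Offset with the shutter speed: 0.6 → 0.8 → 1 → 1.3.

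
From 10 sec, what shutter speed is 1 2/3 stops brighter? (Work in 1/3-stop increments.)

30 s

Shutter speed: 10 → 13 → 15 → 20 → 25 → 30 — 1 2/3 stops slower (brighter).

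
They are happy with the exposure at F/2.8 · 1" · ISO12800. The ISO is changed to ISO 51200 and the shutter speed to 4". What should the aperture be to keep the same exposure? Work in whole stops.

ISO: 12800 → 25600 → 51200 — 2 stops higher (brighter).
Shutter speed: 1 → 2 → 4 — 2 stops longer (brighter).
Net change so far: 4 stops brighter. Offset with the aperture: f/2.8 → f/4 → f/5.6 → f/8 → f/11.

f/11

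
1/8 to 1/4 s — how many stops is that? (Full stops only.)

1/8 → 1/4 — count the steps: 1 stop.

1 stop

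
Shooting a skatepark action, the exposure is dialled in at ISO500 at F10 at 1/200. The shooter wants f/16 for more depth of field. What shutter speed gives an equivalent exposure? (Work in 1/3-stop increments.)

1/80s

Aperture: f/10 → f/11 → f/13 → f/14 → f/16 — 1 1/3 stops smaller aperture (darker).
Need 1 1/3 stops brighter from the shutter speed: 1/200 → 1/160 → 1/125 → 1/100 → 1/80.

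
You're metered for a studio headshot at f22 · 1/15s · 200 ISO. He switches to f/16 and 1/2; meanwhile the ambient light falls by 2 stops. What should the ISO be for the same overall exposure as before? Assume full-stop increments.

Scene light: 2 stops darker.
Aperture: f/22 → f/16 — 1 stop larger aperture (brighter).
Shutter speed: 1/15 → 1/8 → 1/4 → 1/2 — 3 stops slower (brighter).
Net so far: 2 stops brighter. ISO: 200 → 100 → 50.

ISO 50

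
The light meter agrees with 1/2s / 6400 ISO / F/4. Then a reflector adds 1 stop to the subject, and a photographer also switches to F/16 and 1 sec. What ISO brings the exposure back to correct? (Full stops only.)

ISO 25600

Scene light: 1 stop brighter.
Aperture: f/4 → f/5.6 → f/8 → f/11 → f/16 — 4 stops narrower (darker).
Shutter speed: 1/2 → 1 — 1 stop slower (brighter).
Net so far: 2 stops darker. ISO: 6400 → 12800 → 25600.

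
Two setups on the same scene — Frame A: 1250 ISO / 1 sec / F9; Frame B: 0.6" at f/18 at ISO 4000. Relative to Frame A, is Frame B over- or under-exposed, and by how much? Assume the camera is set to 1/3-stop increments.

Aperture: f/9 → f/10 → f/11 → f/13 → f/14 → f/16 → f/18 — 2 stops smaller aperture (darker).
Shutter speed: 1 → 0.8 → 0.6 — 2/3 stop shorter (darker).
ISO: 1250 → 1600 → 2000 → 2500 → 3200 → 4000 — 1 2/3 stops raised (brighter).
Net: −2 −2/3 +1 2/3 = −1 stop.

1 stop darker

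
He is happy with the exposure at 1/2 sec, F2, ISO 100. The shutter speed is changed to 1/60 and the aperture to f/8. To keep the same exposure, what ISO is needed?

Shutter speed: 1/2 → 1/4 → 1/8 → 1/15 → 1/30 → 1/60 — 5 stops faster (darker).
Aperture: f/2 → f/2.8 → f/4 → f/5.6 → f/8 — 4 stops narrower (darker).
Net change so far: 9 stops darker. Offset with the ISO: 100 → 200 → 400 → 800 → 1600 → 3200 → 6400 → 12800 → 25600 → 51200.

ISO 51200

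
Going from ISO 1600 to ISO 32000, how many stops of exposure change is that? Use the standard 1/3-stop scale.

1600 → 2000 → 2500 → 3200 → 4000 → 5000 → 6400 → 8000 → 10000 → 12800 → 16000 → 20000 → 25600 → 32000 — count the steps: 13 third-stops = 4 1/3 stops.

4 1/3 stops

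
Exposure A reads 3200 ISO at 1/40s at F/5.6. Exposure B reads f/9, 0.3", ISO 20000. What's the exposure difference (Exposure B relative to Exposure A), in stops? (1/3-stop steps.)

Aperture: f/5.6 → f/6.3 → f/7.1 → f/8 → f/9 — 1 1/3 stops narrower (darker).
Shutter speed: 1/40 → 1/30 → 1/25 → 1/20 → 1/15 → 1/13 → 1/10 → 1/8 → 1/6 → 1/5 → 1/4 → 0.3 — 3 2/3 stops slower (brighter).
ISO: 3200 → 4000 → 5000 → 6400 → 8000 → 10000 → 12800 → 16000 → 20000 — 2 2/3 stops higher (brighter).
Net: −1 1/3 +3 2/3 +2 2/3 = +5 stops.

5 stops brighter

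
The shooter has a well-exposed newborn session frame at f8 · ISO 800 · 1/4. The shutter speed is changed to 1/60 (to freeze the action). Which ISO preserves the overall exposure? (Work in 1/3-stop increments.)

ISO 12800

Shutter speed: 1/4 → 1/5 → 1/6 → 1/8 → 1/10 → 1/13 → 1/15 → 1/20 → 1/25 → 1/30 → 1/40 → 1/50 → 1/60 — 4 stops shorter (darker).
Need 4 stops brighter from the ISO: 800 → 1000 → 1250 → 1600 → 2000 → 2500 → 3200 → 4000 → 5000 → 6400 → 8000 → 10000 → 12800.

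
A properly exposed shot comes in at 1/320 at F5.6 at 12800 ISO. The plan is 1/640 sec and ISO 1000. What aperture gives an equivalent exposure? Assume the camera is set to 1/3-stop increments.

Shutter speed: 1/320 → 1/400 → 1/500 → 1/640 — 1 stop shorter (darker).
ISO: 12800 → 10000 → 8000 → 6400 → 5000 → 4000 → 3200 → 2500 → 2000 → 1600 → 1250 → 1000 — 3 2/3 stops dropped (darker).
Net change so far: 4 2/3 stops darker. Offset with the aperture: f/5.6 → f/5 → f/4.5 → f/4 → f/3.5 → f/3.2 → f/2.8 → f/2.5 → f/2.2 → f/2 → f/1.8 → f/1.6 → f/1.4 → f/1.2 → f/1.1.

f/1.1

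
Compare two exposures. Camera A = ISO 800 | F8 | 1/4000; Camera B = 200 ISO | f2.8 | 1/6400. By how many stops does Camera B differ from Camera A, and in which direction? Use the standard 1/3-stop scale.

1/3 stop brighter

Aperture: f/8 → f/7.1 → f/6.3 → f/5.6 → f/5 → f/4.5 → f/4 → f/3.5 → f/3.2 → f/2.8 — 3 stops larger aperture (brighter).
Shutter speed: 1/4000 → 1/5000 → 1/6400 — 2/3 stop faster (darker).
ISO: 800 → 640 → 500 → 400 → 320 → 250 → 200 — 2 stops lower (darker).
Net: +3 −2/3 −2 = +1/3 stops.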